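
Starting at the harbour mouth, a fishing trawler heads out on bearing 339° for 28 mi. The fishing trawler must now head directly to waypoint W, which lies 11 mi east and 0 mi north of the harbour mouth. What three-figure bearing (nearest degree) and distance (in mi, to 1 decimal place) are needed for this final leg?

Leg 1 (339°, 28 mi): east 28 sin 339° = -10.03, north 28 cos 339° = 26.14
Current position: (-10.03, 26.14). Target: (11, 0). Remaining: Δeast = 21.03, Δnorth = -26.14.
Bearing = atan2(21.03, -26.14) mod 360° = 141.18°; distance = √((21.03)² + (-26.14)²) = 33.552 mi.

141°, 33.6 mi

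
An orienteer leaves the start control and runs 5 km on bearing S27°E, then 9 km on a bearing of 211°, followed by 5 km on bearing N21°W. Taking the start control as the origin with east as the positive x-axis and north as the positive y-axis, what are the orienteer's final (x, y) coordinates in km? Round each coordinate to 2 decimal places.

Leg 1 (S27°E, 5 km): east 5 sin 153° = 2.27, north 5 cos 153° = -4.46
Leg 2 (211°, 9 km): east 9 sin 211° = -4.64, north 9 cos 211° = -7.71
Leg 3 (N21°W, 5 km): east 5 sin 339° = -1.79, north 5 cos 339° = 4.67
Summing: -4.16 km east, -7.50 km north → (-4.16, -7.50).

(-4.16, -7.50)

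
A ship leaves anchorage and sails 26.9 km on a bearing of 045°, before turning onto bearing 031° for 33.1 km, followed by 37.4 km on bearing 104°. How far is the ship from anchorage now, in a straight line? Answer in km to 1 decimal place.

81.9 km

Leg 1 (045°, 26.9 km): east 26.9 sin 45° = 19.02, north 26.9 cos 45° = 19.02
Leg 2 (031°, 33.1 km): east 33.1 sin 31° = 17.05, north 33.1 cos 31° = 28.37
Leg 3 (104°, 37.4 km): east 37.4 sin 104° = 36.29, north 37.4 cos 104° = -9.05
Net: 72.36 east, 38.35 north. Distance = √((72.36)² + (38.35)²) = 81.891 km.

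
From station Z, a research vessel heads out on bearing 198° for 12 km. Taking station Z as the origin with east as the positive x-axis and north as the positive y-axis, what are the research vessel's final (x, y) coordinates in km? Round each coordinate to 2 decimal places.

Leg 1 (198°, 12 km): east 12 sin 198° = -3.71, north 12 cos 198° = -11.41
Summing: -3.71 km east, -11.41 km north → (-3.71, -11.41).

(-3.71, -11.41)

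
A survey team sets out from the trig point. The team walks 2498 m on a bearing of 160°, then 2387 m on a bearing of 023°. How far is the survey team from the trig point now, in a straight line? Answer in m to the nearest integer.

Leg 1 (160°, 2498 m): east 2498 sin 160° = 854.37, north 2498 cos 160° = -2347.35
Leg 2 (023°, 2387 m): east 2387 sin 23° = 932.68, north 2387 cos 23° = 2197.25
Net: 1787.04 east, -150.11 north. Distance = √((1787.04)² + (-150.11)²) = 1793.335 m.

1793 m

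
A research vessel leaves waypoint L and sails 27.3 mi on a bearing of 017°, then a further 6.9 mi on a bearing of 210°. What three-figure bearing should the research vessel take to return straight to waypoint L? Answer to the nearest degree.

193°

Leg 1 (017°, 27.3 mi): east 27.3 sin 17° = 7.98, north 27.3 cos 17° = 26.11
Leg 2 (210°, 6.9 mi): east 6.9 sin 210° = -3.45, north 6.9 cos 210° = -5.98
Net displacement: 4.53 east, 20.13 north. Direction back to start is (-4.53, -20.13): bearing = atan2(-4.53, -20.13) mod 360° = 192.69° ≈ 193°.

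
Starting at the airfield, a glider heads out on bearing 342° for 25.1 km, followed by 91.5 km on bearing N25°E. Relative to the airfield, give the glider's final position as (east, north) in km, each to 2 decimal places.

Leg 1 (342°, 25.1 km): east 25.1 sin 342° = -7.76, north 25.1 cos 342° = 23.87
Leg 2 (N25°E, 91.5 km): east 91.5 sin 25° = 38.67, north 91.5 cos 25° = 82.93
Summing: 30.91 km east, 106.80 km north → (30.91, 106.80).

(30.91, 106.80)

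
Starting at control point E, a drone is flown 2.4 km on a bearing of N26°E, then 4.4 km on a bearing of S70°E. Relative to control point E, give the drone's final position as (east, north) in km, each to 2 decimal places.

(5.19, 0.65)

Leg 1 (N26°E, 2.4 km): east 2.4 sin 26° = 1.05, north 2.4 cos 26° = 2.16
Leg 2 (S70°E, 4.4 km): east 4.4 sin 110° = 4.13, north 4.4 cos 110° = -1.50
Summing: 5.19 km east, 0.65 km north → (5.19, 0.65).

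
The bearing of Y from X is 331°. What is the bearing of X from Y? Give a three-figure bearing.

Back-bearing = 331° − 180° = 151°.

151°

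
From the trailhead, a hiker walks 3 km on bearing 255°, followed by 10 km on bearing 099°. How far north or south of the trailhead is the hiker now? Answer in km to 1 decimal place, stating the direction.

2.3 km south

Leg 1 (255°, 3 km): east 3 sin 255° = -2.90, north 3 cos 255° = -0.78
Leg 2 (099°, 10 km): east 10 sin 99° = 9.88, north 10 cos 99° = -1.56
Net north component: -2.34 km.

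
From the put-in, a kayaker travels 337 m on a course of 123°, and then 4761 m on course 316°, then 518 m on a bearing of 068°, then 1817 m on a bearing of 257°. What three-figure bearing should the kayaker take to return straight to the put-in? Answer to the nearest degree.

Leg 1 (123°, 337 m): east 337 sin 123° = 282.63, north 337 cos 123° = -183.54
Leg 2 (316°, 4761 m): east 4761 sin 316° = -3307.27, north 4761 cos 316° = 3424.78
Leg 3 (068°, 518 m): east 518 sin 68° = 480.28, north 518 cos 68° = 194.05
Leg 4 (257°, 1817 m): east 1817 sin 257° = -1770.43, north 1817 cos 257° = -408.74
Net displacement: -4314.79 east, 3026.54 north. Direction back to start is (4314.79, -3026.54): bearing = atan2(4314.79, -3026.54) mod 360° = 125.05° ≈ 125°.

125°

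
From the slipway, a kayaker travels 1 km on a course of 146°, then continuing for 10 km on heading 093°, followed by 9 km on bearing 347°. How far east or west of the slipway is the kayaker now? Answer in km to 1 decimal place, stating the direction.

Leg 1 (146°, 1 km): east 1 sin 146° = 0.56, north 1 cos 146° = -0.83
Leg 2 (093°, 10 km): east 10 sin 93° = 9.99, north 10 cos 93° = -0.52
Leg 3 (347°, 9 km): east 9 sin 347° = -2.02, north 9 cos 347° = 8.77
Net east component: 8.52 km.

8.5 km east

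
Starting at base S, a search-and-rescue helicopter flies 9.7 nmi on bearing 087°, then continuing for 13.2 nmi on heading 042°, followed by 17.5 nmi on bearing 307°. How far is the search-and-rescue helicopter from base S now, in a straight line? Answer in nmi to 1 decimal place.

Leg 1 (087°, 9.7 nmi): east 9.7 sin 87° = 9.69, north 9.7 cos 87° = 0.51
Leg 2 (042°, 13.2 nmi): east 13.2 sin 42° = 8.83, north 13.2 cos 42° = 9.81
Leg 3 (307°, 17.5 nmi): east 17.5 sin 307° = -13.98, north 17.5 cos 307° = 10.53
Net: 4.54 east, 20.85 north. Distance = √((4.54)² + (20.85)²) = 21.338 nmi.

21.3 nmi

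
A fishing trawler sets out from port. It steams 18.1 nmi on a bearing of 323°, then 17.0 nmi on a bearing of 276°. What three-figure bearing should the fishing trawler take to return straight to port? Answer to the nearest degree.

Leg 1 (323°, 18.1 nmi): east 18.1 sin 323° = -10.89, north 18.1 cos 323° = 14.46
Leg 2 (276°, 17.0 nmi): east 17.0 sin 276° = -16.91, north 17.0 cos 276° = 1.78
Net displacement: -27.80 east, 16.23 north. Direction back to start is (27.80, -16.23): bearing = atan2(27.80, -16.23) mod 360° = 120.28° ≈ 120°.

120°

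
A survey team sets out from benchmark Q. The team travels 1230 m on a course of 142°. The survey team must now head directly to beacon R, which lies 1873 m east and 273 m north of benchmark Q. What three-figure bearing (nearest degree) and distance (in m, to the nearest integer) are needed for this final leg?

042°, 1670 m

Leg 1 (142°, 1230 m): east 1230 sin 142° = 757.26, north 1230 cos 142° = -969.25
Current position: (757.26, -969.25). Target: (1873, 273). Remaining: Δeast = 1115.74, Δnorth = 1242.25.
Bearing = atan2(1115.74, 1242.25) mod 360° = 41.93°; distance = √((1115.74)² + (1242.25)²) = 1669.749 m.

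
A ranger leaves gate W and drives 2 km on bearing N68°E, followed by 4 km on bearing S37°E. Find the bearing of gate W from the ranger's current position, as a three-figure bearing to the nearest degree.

300°

Leg 1 (N68°E, 2 km): east 2 sin 68° = 1.85, north 2 cos 68° = 0.75
Leg 2 (S37°E, 4 km): east 4 sin 143° = 2.41, north 4 cos 143° = -3.19
Net displacement: 4.26 east, -2.45 north. Direction back to start is (-4.26, 2.45): bearing = atan2(-4.26, 2.45) mod 360° = 299.85° ≈ 300°.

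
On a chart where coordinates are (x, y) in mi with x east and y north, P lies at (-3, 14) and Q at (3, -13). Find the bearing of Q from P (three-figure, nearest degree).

167°

Δeast = 3 − -3 = 6.00; Δnorth = -13 − 14 = -27.00.
Bearing = atan2(Δeast, Δnorth) mod 360° = 167.47° ≈ 167°.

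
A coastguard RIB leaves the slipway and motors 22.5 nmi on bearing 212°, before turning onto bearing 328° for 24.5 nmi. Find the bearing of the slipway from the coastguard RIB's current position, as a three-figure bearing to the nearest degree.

094°

Leg 1 (212°, 22.5 nmi): east 22.5 sin 212° = -11.92, north 22.5 cos 212° = -19.08
Leg 2 (328°, 24.5 nmi): east 24.5 sin 328° = -12.98, north 24.5 cos 328° = 20.78
Net displacement: -24.91 east, 1.70 north. Direction back to start is (24.91, -1.70): bearing = atan2(24.91, -1.70) mod 360° = 93.90° ≈ 094°.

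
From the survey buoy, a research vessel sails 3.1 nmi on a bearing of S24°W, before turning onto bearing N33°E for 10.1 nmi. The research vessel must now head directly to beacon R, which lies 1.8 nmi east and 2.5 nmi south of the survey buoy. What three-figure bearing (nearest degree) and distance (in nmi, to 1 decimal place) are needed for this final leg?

Leg 1 (S24°W, 3.1 nmi): east 3.1 sin 204° = -1.26, north 3.1 cos 204° = -2.83
Leg 2 (N33°E, 10.1 nmi): east 10.1 sin 33° = 5.50, north 10.1 cos 33° = 8.47
Current position: (4.24, 5.64). Target: (1.8, -2.5). Remaining: Δeast = -2.44, Δnorth = -8.14.
Bearing = atan2(-2.44, -8.14) mod 360° = 196.69°; distance = √((-2.44)² + (-8.14)²) = 8.496 nmi.

197°, 8.5 nmi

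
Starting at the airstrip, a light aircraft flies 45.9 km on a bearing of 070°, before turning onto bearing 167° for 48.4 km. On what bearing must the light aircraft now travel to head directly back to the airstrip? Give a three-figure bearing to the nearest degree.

Leg 1 (070°, 45.9 km): east 45.9 sin 70° = 43.13, north 45.9 cos 70° = 15.70
Leg 2 (167°, 48.4 km): east 48.4 sin 167° = 10.89, north 48.4 cos 167° = -47.16
Net displacement: 54.02 east, -31.46 north. Direction back to start is (-54.02, 31.46): bearing = atan2(-54.02, 31.46) mod 360° = 300.22° ≈ 300°.

300°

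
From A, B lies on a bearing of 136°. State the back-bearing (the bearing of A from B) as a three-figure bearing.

Back-bearing = 136° + 180° = 316°.

316°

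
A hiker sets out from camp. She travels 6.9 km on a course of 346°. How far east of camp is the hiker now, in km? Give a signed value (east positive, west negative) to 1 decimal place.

-1.7 km

Leg 1 (346°, 6.9 km): east 6.9 sin 346° = -1.67, north 6.9 cos 346° = 6.70
Net east component: -1.67 km.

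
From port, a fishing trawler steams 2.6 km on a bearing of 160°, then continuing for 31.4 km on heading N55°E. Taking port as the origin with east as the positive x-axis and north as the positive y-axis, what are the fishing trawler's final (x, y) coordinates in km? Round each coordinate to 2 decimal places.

(26.61, 15.57)

Leg 1 (160°, 2.6 km): east 2.6 sin 160° = 0.89, north 2.6 cos 160° = -2.44
Leg 2 (N55°E, 31.4 km): east 31.4 sin 55° = 25.72, north 31.4 cos 55° = 18.01
Summing: 26.61 km east, 15.57 km north → (26.61, 15.57).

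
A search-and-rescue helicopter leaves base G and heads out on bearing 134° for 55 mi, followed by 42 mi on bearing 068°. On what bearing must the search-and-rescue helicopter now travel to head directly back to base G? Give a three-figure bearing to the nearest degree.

286°

Leg 1 (134°, 55 mi): east 55 sin 134° = 39.56, north 55 cos 134° = -38.21
Leg 2 (068°, 42 mi): east 42 sin 68° = 38.94, north 42 cos 68° = 15.73
Net displacement: 78.51 east, -22.47 north. Direction back to start is (-78.51, 22.47): bearing = atan2(-78.51, 22.47) mod 360° = 285.97° ≈ 286°.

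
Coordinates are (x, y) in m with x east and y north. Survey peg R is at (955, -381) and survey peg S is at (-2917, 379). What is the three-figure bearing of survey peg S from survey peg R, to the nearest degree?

281°

Δeast = -2917 − 955 = -3872.00; Δnorth = 379 − -381 = 760.00.
Bearing = atan2(Δeast, Δnorth) mod 360° = 281.10° ≈ 281°.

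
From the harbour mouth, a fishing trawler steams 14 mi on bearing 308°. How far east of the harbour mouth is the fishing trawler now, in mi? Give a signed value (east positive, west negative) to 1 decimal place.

-11.0 mi

Leg 1 (308°, 14 mi): east 14 sin 308° = -11.03, north 14 cos 308° = 8.62
Net east component: -11.03 mi.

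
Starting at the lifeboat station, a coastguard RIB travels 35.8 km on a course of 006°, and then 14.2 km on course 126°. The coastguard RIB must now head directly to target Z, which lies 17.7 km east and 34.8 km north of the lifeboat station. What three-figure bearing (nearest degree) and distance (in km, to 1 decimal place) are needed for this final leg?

018°, 7.9 km

Leg 1 (006°, 35.8 km): east 35.8 sin 6° = 3.74, north 35.8 cos 6° = 35.60
Leg 2 (126°, 14.2 km): east 14.2 sin 126° = 11.49, north 14.2 cos 126° = -8.35
Current position: (15.23, 27.26). Target: (17.7, 34.8). Remaining: Δeast = 2.47, Δnorth = 7.54.
Bearing = atan2(2.47, 7.54) mod 360° = 18.13°; distance = √((2.47)² + (7.54)²) = 7.937 km.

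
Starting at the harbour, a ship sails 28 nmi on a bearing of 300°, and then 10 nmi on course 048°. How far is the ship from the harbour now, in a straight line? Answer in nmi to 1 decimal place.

Leg 1 (300°, 28 nmi): east 28 sin 300° = -24.25, north 28 cos 300° = 14.00
Leg 2 (048°, 10 nmi): east 10 sin 48° = 7.43, north 10 cos 48° = 6.69
Net: -16.82 east, 20.69 north. Distance = √((-16.82)² + (20.69)²) = 26.664 nmi.

26.7 nmi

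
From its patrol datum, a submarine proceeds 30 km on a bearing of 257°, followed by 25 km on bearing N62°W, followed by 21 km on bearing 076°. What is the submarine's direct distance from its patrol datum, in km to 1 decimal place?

32.5 km

Leg 1 (257°, 30 km): east 30 sin 257° = -29.23, north 30 cos 257° = -6.75
Leg 2 (N62°W, 25 km): east 25 sin 298° = -22.07, north 25 cos 298° = 11.74
Leg 3 (076°, 21 km): east 21 sin 76° = 20.38, north 21 cos 76° = 5.08
Net: -30.93 east, 10.07 north. Distance = √((-30.93)² + (10.07)²) = 32.526 km.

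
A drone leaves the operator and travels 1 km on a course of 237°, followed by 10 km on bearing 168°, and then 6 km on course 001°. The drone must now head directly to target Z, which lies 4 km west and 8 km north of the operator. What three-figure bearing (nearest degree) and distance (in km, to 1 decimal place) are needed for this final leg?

Leg 1 (237°, 1 km): east 1 sin 237° = -0.84, north 1 cos 237° = -0.54
Leg 2 (168°, 10 km): east 10 sin 168° = 2.08, north 10 cos 168° = -9.78
Leg 3 (001°, 6 km): east 6 sin 1° = 0.10, north 6 cos 1° = 6.00
Current position: (1.35, -4.33). Target: (-4, 8). Remaining: Δeast = -5.35, Δnorth = 12.33.
Bearing = atan2(-5.35, 12.33) mod 360° = 336.56°; distance = √((-5.35)² + (12.33)²) = 13.436 km.

337°, 13.4 km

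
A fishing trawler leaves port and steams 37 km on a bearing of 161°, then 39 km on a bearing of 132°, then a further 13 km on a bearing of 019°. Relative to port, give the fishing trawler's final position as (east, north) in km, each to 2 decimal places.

(45.26, -48.79)

Leg 1 (161°, 37 km): east 37 sin 161° = 12.05, north 37 cos 161° = -34.98
Leg 2 (132°, 39 km): east 39 sin 132° = 28.98, north 39 cos 132° = -26.10
Leg 3 (019°, 13 km): east 13 sin 19° = 4.23, north 13 cos 19° = 12.29
Summing: 45.26 km east, -48.79 km north → (45.26, -48.79).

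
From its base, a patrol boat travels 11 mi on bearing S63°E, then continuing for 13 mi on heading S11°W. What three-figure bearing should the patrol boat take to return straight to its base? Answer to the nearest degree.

338°

Leg 1 (S63°E, 11 mi): east 11 sin 117° = 9.80, north 11 cos 117° = -4.99
Leg 2 (S11°W, 13 mi): east 13 sin 191° = -2.48, north 13 cos 191° = -12.76
Net displacement: 7.32 east, -17.76 north. Direction back to start is (-7.32, 17.76): bearing = atan2(-7.32, 17.76) mod 360° = 337.59° ≈ 338°.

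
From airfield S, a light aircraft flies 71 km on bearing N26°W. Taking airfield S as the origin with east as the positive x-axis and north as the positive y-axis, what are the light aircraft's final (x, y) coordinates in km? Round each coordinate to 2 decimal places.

Leg 1 (N26°W, 71 km): east 71 sin 334° = -31.12, north 71 cos 334° = 63.81
Summing: -31.12 km east, 63.81 km north → (-31.12, 63.81).

(-31.12, 63.81)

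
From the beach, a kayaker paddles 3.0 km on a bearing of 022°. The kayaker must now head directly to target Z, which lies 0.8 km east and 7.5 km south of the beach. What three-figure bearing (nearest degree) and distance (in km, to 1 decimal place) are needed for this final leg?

182°, 10.3 km

Leg 1 (022°, 3.0 km): east 3.0 sin 22° = 1.12, north 3.0 cos 22° = 2.78
Current position: (1.12, 2.78). Target: (0.8, -7.5). Remaining: Δeast = -0.32, Δnorth = -10.28.
Bearing = atan2(-0.32, -10.28) mod 360° = 181.80°; distance = √((-0.32)² + (-10.28)²) = 10.287 km.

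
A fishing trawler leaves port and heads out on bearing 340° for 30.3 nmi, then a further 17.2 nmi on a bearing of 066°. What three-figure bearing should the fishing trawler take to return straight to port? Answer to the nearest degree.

Leg 1 (340°, 30.3 nmi): east 30.3 sin 340° = -10.36, north 30.3 cos 340° = 28.47
Leg 2 (066°, 17.2 nmi): east 17.2 sin 66° = 15.71, north 17.2 cos 66° = 7.00
Net displacement: 5.35 east, 35.47 north. Direction back to start is (-5.35, -35.47): bearing = atan2(-5.35, -35.47) mod 360° = 188.58° ≈ 189°.

189°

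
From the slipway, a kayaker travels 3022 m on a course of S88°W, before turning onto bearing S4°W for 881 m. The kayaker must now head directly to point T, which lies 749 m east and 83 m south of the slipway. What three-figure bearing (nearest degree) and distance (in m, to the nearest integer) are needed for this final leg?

Leg 1 (S88°W, 3022 m): east 3022 sin 268° = -3020.16, north 3022 cos 268° = -105.47
Leg 2 (S4°W, 881 m): east 881 sin 184° = -61.46, north 881 cos 184° = -878.85
Current position: (-3081.61, -984.32). Target: (749, -83). Remaining: Δeast = 3830.61, Δnorth = 901.32.
Bearing = atan2(3830.61, 901.32) mod 360° = 76.76°; distance = √((3830.61)² + (901.32)²) = 3935.224 m.

077°, 3935 m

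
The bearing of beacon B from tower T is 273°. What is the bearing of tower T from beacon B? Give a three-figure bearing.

Back-bearing = 273° − 180° = 093°.

093°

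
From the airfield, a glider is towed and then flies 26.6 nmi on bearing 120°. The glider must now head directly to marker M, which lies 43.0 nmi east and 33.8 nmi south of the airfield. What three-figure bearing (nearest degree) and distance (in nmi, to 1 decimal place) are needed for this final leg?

136°, 28.6 nmi

Leg 1 (120°, 26.6 nmi): east 26.6 sin 120° = 23.04, north 26.6 cos 120° = -13.30
Current position: (23.04, -13.30). Target: (43.0, -33.8). Remaining: Δeast = 19.96, Δnorth = -20.50.
Bearing = atan2(19.96, -20.50) mod 360° = 135.76°; distance = √((19.96)² + (-20.50)²) = 28.615 nmi.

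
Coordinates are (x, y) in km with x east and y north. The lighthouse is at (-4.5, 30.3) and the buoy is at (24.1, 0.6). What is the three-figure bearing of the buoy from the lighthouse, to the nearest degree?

136°

Δeast = 24.1 − -4.5 = 28.60; Δnorth = 0.6 − 30.3 = -29.70.
Bearing = atan2(Δeast, Δnorth) mod 360° = 136.08° ≈ 136°.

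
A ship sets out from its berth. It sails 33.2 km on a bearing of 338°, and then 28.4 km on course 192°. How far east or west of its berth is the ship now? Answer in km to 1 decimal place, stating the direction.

Leg 1 (338°, 33.2 km): east 33.2 sin 338° = -12.44, north 33.2 cos 338° = 30.78
Leg 2 (192°, 28.4 km): east 28.4 sin 192° = -5.90, north 28.4 cos 192° = -27.78
Net east component: -18.34 km.

18.3 km west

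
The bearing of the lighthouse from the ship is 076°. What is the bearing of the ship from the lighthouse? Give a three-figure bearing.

256°

Back-bearing = 076° + 180° = 256°.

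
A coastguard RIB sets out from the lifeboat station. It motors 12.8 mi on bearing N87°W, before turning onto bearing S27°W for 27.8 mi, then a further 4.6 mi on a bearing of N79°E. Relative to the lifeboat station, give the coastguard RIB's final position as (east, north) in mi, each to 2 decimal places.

(-20.89, -23.22)

Leg 1 (N87°W, 12.8 mi): east 12.8 sin 273° = -12.78, north 12.8 cos 273° = 0.67
Leg 2 (S27°W, 27.8 mi): east 27.8 sin 207° = -12.62, north 27.8 cos 207° = -24.77
Leg 3 (N79°E, 4.6 mi): east 4.6 sin 79° = 4.52, north 4.6 cos 79° = 0.88
Summing: -20.89 mi east, -23.22 mi north → (-20.89, -23.22).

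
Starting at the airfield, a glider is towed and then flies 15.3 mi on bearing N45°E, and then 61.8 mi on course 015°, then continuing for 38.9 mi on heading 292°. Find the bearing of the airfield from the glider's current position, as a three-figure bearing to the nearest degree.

174°

Leg 1 (N45°E, 15.3 mi): east 15.3 sin 45° = 10.82, north 15.3 cos 45° = 10.82
Leg 2 (015°, 61.8 mi): east 61.8 sin 15° = 16.00, north 61.8 cos 15° = 59.69
Leg 3 (292°, 38.9 mi): east 38.9 sin 292° = -36.07, north 38.9 cos 292° = 14.57
Net displacement: -9.25 east, 85.09 north. Direction back to start is (9.25, -85.09): bearing = atan2(9.25, -85.09) mod 360° = 173.79° ≈ 174°.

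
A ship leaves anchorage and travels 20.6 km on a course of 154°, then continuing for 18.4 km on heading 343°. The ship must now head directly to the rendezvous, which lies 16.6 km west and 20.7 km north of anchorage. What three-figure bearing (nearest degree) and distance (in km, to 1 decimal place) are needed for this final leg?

317°, 29.6 km

Leg 1 (154°, 20.6 km): east 20.6 sin 154° = 9.03, north 20.6 cos 154° = -18.52
Leg 2 (343°, 18.4 km): east 18.4 sin 343° = -5.38, north 18.4 cos 343° = 17.60
Current position: (3.65, -0.92). Target: (-16.6, 20.7). Remaining: Δeast = -20.25, Δnorth = 21.62.
Bearing = atan2(-20.25, 21.62) mod 360° = 316.87°; distance = √((-20.25)² + (21.62)²) = 29.622 km.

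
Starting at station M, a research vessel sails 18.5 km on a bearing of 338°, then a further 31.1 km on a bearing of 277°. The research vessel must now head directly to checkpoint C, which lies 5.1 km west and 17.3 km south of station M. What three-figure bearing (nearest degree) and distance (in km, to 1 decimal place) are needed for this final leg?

139°, 50.3 km

Leg 1 (338°, 18.5 km): east 18.5 sin 338° = -6.93, north 18.5 cos 338° = 17.15
Leg 2 (277°, 31.1 km): east 31.1 sin 277° = -30.87, north 31.1 cos 277° = 3.79
Current position: (-37.80, 20.94). Target: (-5.1, -17.3). Remaining: Δeast = 32.70, Δnorth = -38.24.
Bearing = atan2(32.70, -38.24) mod 360° = 139.47°; distance = √((32.70)² + (-38.24)²) = 50.316 km.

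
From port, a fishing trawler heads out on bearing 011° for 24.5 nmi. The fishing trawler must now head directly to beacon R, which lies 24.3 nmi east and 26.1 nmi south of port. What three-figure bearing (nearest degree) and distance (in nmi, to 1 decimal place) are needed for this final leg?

159°, 53.9 nmi

Leg 1 (011°, 24.5 nmi): east 24.5 sin 11° = 4.67, north 24.5 cos 11° = 24.05
Current position: (4.67, 24.05). Target: (24.3, -26.1). Remaining: Δeast = 19.63, Δnorth = -50.15.
Bearing = atan2(19.63, -50.15) mod 360° = 158.63°; distance = √((19.63)² + (-50.15)²) = 53.853 nmi.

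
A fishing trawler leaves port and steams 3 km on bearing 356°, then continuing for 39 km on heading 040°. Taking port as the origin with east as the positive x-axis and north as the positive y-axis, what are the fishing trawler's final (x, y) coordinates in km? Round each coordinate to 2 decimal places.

Leg 1 (356°, 3 km): east 3 sin 356° = -0.21, north 3 cos 356° = 2.99
Leg 2 (040°, 39 km): east 39 sin 40° = 25.07, north 39 cos 40° = 29.88
Summing: 24.86 km east, 32.87 km north → (24.86, 32.87).

(24.86, 32.87)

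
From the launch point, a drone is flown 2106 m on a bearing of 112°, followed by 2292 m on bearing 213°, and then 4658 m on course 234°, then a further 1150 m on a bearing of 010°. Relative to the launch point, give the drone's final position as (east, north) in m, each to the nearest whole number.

Leg 1 (112°, 2106 m): east 2106 sin 112° = 1952.65, north 2106 cos 112° = -788.92
Leg 2 (213°, 2292 m): east 2292 sin 213° = -1248.31, north 2292 cos 213° = -1922.23
Leg 3 (234°, 4658 m): east 4658 sin 234° = -3768.40, north 4658 cos 234° = -2737.90
Leg 4 (010°, 1150 m): east 1150 sin 10° = 199.70, north 1150 cos 10° = 1132.53
Summing: -2864.37 m east, -4316.53 m north → (-2864, -4317).

(-2864, -4317)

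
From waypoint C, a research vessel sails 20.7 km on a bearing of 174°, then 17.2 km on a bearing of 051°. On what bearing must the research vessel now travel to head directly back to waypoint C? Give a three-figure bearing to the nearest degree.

Leg 1 (174°, 20.7 km): east 20.7 sin 174° = 2.16, north 20.7 cos 174° = -20.59
Leg 2 (051°, 17.2 km): east 17.2 sin 51° = 13.37, north 17.2 cos 51° = 10.82
Net displacement: 15.53 east, -9.76 north. Direction back to start is (-15.53, 9.76): bearing = atan2(-15.53, 9.76) mod 360° = 302.15° ≈ 302°.

302°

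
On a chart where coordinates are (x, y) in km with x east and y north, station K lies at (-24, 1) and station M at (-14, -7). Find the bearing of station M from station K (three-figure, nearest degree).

Δeast = -14 − -24 = 10.00; Δnorth = -7 − 1 = -8.00.
Bearing = atan2(Δeast, Δnorth) mod 360° = 128.66° ≈ 129°.

129°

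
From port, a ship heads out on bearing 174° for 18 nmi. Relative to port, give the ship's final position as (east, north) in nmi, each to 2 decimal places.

(1.88, -17.90)

Leg 1 (174°, 18 nmi): east 18 sin 174° = 1.88, north 18 cos 174° = -17.90
Summing: 1.88 nmi east, -17.90 nmi north → (1.88, -17.90).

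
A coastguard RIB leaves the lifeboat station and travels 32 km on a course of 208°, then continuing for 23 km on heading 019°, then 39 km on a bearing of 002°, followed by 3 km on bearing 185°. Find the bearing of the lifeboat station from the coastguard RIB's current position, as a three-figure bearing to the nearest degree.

168°

Leg 1 (208°, 32 km): east 32 sin 208° = -15.02, north 32 cos 208° = -28.25
Leg 2 (019°, 23 km): east 23 sin 19° = 7.49, north 23 cos 19° = 21.75
Leg 3 (002°, 39 km): east 39 sin 2° = 1.36, north 39 cos 2° = 38.98
Leg 4 (185°, 3 km): east 3 sin 185° = -0.26, north 3 cos 185° = -2.99
Net displacement: -6.44 east, 29.48 north. Direction back to start is (6.44, -29.48): bearing = atan2(6.44, -29.48) mod 360° = 167.69° ≈ 168°.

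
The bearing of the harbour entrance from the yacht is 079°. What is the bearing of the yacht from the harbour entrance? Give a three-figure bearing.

259°

Back-bearing = 079° + 180° = 259°.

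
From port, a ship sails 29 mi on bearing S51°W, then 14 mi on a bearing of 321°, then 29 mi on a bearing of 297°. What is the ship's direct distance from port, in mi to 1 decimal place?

Leg 1 (S51°W, 29 mi): east 29 sin 231° = -22.54, north 29 cos 231° = -18.25
Leg 2 (321°, 14 mi): east 14 sin 321° = -8.81, north 14 cos 321° = 10.88
Leg 3 (297°, 29 mi): east 29 sin 297° = -25.84, north 29 cos 297° = 13.17
Net: -57.19 east, 5.80 north. Distance = √((-57.19)² + (5.80)²) = 57.480 mi.

57.5 mi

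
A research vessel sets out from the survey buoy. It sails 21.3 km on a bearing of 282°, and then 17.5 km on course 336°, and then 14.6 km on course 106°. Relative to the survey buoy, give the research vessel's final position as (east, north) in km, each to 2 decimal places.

(-13.92, 16.39)

Leg 1 (282°, 21.3 km): east 21.3 sin 282° = -20.83, north 21.3 cos 282° = 4.43
Leg 2 (336°, 17.5 km): east 17.5 sin 336° = -7.12, north 17.5 cos 336° = 15.99
Leg 3 (106°, 14.6 km): east 14.6 sin 106° = 14.03, north 14.6 cos 106° = -4.02
Summing: -13.92 km east, 16.39 km north → (-13.92, 16.39).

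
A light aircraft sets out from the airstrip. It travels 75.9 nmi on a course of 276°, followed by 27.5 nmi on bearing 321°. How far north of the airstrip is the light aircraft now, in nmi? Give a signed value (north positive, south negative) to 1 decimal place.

Leg 1 (276°, 75.9 nmi): east 75.9 sin 276° = -75.48, north 75.9 cos 276° = 7.93
Leg 2 (321°, 27.5 nmi): east 27.5 sin 321° = -17.31, north 27.5 cos 321° = 21.37
Net north component: 29.31 nmi.

29.3 nmi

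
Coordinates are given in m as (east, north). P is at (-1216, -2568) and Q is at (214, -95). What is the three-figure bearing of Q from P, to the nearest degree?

030°

Δeast = 214 − -1216 = 1430.00; Δnorth = -95 − -2568 = 2473.00.
Bearing = atan2(Δeast, Δnorth) mod 360° = 30.04° ≈ 030°.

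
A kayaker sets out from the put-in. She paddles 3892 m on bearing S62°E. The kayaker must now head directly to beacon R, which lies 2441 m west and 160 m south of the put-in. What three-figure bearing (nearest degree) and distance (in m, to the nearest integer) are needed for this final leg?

286°, 6109 m

Leg 1 (S62°E, 3892 m): east 3892 sin 118° = 3436.43, north 3892 cos 118° = -1827.18
Current position: (3436.43, -1827.18). Target: (-2441, -160). Remaining: Δeast = -5877.43, Δnorth = 1667.18.
Bearing = atan2(-5877.43, 1667.18) mod 360° = 285.84°; distance = √((-5877.43)² + (1667.18)²) = 6109.313 m.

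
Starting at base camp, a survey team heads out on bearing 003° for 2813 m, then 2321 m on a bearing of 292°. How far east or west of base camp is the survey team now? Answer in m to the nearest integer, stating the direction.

2005 m west

Leg 1 (003°, 2813 m): east 2813 sin 3° = 147.22, north 2813 cos 3° = 2809.14
Leg 2 (292°, 2321 m): east 2321 sin 292° = -2151.99, north 2321 cos 292° = 869.46
Net east component: -2004.77 m.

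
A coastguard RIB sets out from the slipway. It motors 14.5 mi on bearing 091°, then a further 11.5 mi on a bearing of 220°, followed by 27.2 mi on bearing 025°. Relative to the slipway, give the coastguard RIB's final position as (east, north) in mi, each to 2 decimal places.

Leg 1 (091°, 14.5 mi): east 14.5 sin 91° = 14.50, north 14.5 cos 91° = -0.25
Leg 2 (220°, 11.5 mi): east 11.5 sin 220° = -7.39, north 11.5 cos 220° = -8.81
Leg 3 (025°, 27.2 mi): east 27.2 sin 25° = 11.50, north 27.2 cos 25° = 24.65
Summing: 18.60 mi east, 15.59 mi north → (18.60, 15.59).

(18.60, 15.59)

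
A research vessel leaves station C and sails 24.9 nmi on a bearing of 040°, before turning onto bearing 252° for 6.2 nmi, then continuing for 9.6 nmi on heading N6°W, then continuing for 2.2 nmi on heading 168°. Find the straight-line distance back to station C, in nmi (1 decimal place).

Leg 1 (040°, 24.9 nmi): east 24.9 sin 40° = 16.01, north 24.9 cos 40° = 19.07
Leg 2 (252°, 6.2 nmi): east 6.2 sin 252° = -5.90, north 6.2 cos 252° = -1.92
Leg 3 (N6°W, 9.6 nmi): east 9.6 sin 354° = -1.00, north 9.6 cos 354° = 9.55
Leg 4 (168°, 2.2 nmi): east 2.2 sin 168° = 0.46, north 2.2 cos 168° = -2.15
Net: 9.56 east, 24.55 north. Distance = √((9.56)² + (24.55)²) = 26.351 nmi.

26.4 nmi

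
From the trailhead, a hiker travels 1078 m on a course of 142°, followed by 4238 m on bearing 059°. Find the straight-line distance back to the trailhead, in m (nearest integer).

Leg 1 (142°, 1078 m): east 1078 sin 142° = 663.68, north 1078 cos 142° = -849.48
Leg 2 (059°, 4238 m): east 4238 sin 59° = 3632.68, north 4238 cos 59° = 2182.73
Net: 4296.36 east, 1333.26 north. Distance = √((4296.36)² + (1333.26)²) = 4498.473 m.

4498 m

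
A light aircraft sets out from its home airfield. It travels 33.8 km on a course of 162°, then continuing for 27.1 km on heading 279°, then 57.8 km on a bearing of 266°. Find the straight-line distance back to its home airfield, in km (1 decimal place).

Leg 1 (162°, 33.8 km): east 33.8 sin 162° = 10.44, north 33.8 cos 162° = -32.15
Leg 2 (279°, 27.1 km): east 27.1 sin 279° = -26.77, north 27.1 cos 279° = 4.24
Leg 3 (266°, 57.8 km): east 57.8 sin 266° = -57.66, north 57.8 cos 266° = -4.03
Net: -73.98 east, -31.94 north. Distance = √((-73.98)² + (-31.94)²) = 80.580 km.

80.6 km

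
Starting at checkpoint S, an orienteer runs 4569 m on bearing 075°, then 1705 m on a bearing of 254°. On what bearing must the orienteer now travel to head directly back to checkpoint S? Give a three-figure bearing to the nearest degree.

256°

Leg 1 (075°, 4569 m): east 4569 sin 75° = 4413.32, north 4569 cos 75° = 1182.54
Leg 2 (254°, 1705 m): east 1705 sin 254° = -1638.95, north 1705 cos 254° = -469.96
Net displacement: 2774.36 east, 712.58 north. Direction back to start is (-2774.36, -712.58): bearing = atan2(-2774.36, -712.58) mod 360° = 255.60° ≈ 256°.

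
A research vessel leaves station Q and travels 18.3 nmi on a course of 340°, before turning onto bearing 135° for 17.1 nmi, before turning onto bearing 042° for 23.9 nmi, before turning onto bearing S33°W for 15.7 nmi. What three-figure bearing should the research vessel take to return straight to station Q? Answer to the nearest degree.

234°

Leg 1 (340°, 18.3 nmi): east 18.3 sin 340° = -6.26, north 18.3 cos 340° = 17.20
Leg 2 (135°, 17.1 nmi): east 17.1 sin 135° = 12.09, north 17.1 cos 135° = -12.09
Leg 3 (042°, 23.9 nmi): east 23.9 sin 42° = 15.99, north 23.9 cos 42° = 17.76
Leg 4 (S33°W, 15.7 nmi): east 15.7 sin 213° = -8.55, north 15.7 cos 213° = -13.17
Net displacement: 13.27 east, 9.70 north. Direction back to start is (-13.27, -9.70): bearing = atan2(-13.27, -9.70) mod 360° = 233.85° ≈ 234°.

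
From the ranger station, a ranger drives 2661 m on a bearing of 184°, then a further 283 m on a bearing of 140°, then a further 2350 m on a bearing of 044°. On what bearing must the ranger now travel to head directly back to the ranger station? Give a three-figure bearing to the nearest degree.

Leg 1 (184°, 2661 m): east 2661 sin 184° = -185.62, north 2661 cos 184° = -2654.52
Leg 2 (140°, 283 m): east 283 sin 140° = 181.91, north 283 cos 140° = -216.79
Leg 3 (044°, 2350 m): east 2350 sin 44° = 1632.45, north 2350 cos 44° = 1690.45
Net displacement: 1628.73 east, -1180.86 north. Direction back to start is (-1628.73, 1180.86): bearing = atan2(-1628.73, 1180.86) mod 360° = 305.94° ≈ 306°.

306°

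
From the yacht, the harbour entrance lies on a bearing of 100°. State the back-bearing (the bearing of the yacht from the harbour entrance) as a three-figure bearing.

Back-bearing = 100° + 180° = 280°.

280°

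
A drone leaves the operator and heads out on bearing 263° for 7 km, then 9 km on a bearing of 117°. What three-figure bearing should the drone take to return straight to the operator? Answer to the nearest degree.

348°

Leg 1 (263°, 7 km): east 7 sin 263° = -6.95, north 7 cos 263° = -0.85
Leg 2 (117°, 9 km): east 9 sin 117° = 8.02, north 9 cos 117° = -4.09
Net displacement: 1.07 east, -4.94 north. Direction back to start is (-1.07, 4.94): bearing = atan2(-1.07, 4.94) mod 360° = 347.76° ≈ 348°.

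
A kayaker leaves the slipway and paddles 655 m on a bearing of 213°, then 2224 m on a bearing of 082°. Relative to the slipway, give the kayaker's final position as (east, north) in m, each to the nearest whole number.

Leg 1 (213°, 655 m): east 655 sin 213° = -356.74, north 655 cos 213° = -549.33
Leg 2 (082°, 2224 m): east 2224 sin 82° = 2202.36, north 2224 cos 82° = 309.52
Summing: 1845.62 m east, -239.81 m north → (1846, -240).

(1846, -240)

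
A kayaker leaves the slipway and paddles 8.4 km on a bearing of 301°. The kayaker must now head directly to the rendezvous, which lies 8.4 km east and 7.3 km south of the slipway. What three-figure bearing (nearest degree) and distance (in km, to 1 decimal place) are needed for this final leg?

127°, 19.5 km

Leg 1 (301°, 8.4 km): east 8.4 sin 301° = -7.20, north 8.4 cos 301° = 4.33
Current position: (-7.20, 4.33). Target: (8.4, -7.3). Remaining: Δeast = 15.60, Δnorth = -11.63.
Bearing = atan2(15.60, -11.63) mod 360° = 126.70°; distance = √((15.60)² + (-11.63)²) = 19.456 km.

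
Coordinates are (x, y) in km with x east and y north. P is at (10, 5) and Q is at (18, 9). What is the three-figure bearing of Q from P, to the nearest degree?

063°

Δeast = 18 − 10 = 8.00; Δnorth = 9 − 5 = 4.00.
Bearing = atan2(Δeast, Δnorth) mod 360° = 63.43° ≈ 063°.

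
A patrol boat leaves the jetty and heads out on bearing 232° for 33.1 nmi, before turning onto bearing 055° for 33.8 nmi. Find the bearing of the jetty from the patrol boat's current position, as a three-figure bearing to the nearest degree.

302°

Leg 1 (232°, 33.1 nmi): east 33.1 sin 232° = -26.08, north 33.1 cos 232° = -20.38
Leg 2 (055°, 33.8 nmi): east 33.8 sin 55° = 27.69, north 33.8 cos 55° = 19.39
Net displacement: 1.60 east, -0.99 north. Direction back to start is (-1.60, 0.99): bearing = atan2(-1.60, 0.99) mod 360° = 301.72° ≈ 302°.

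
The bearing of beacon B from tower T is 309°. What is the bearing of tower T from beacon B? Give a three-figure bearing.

Back-bearing = 309° − 180° = 129°.

129°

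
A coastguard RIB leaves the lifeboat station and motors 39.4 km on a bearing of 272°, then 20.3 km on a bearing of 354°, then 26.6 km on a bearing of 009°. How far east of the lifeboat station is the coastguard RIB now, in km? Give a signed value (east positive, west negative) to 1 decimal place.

Leg 1 (272°, 39.4 km): east 39.4 sin 272° = -39.38, north 39.4 cos 272° = 1.38
Leg 2 (354°, 20.3 km): east 20.3 sin 354° = -2.12, north 20.3 cos 354° = 20.19
Leg 3 (009°, 26.6 km): east 26.6 sin 9° = 4.16, north 26.6 cos 9° = 26.27
Net east component: -37.34 km.

-37.3 km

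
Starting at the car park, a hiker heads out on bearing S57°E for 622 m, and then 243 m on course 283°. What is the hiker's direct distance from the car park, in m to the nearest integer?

Leg 1 (S57°E, 622 m): east 622 sin 123° = 521.65, north 622 cos 123° = -338.77
Leg 2 (283°, 243 m): east 243 sin 283° = -236.77, north 243 cos 283° = 54.66
Net: 284.88 east, -284.10 north. Distance = √((284.88)² + (-284.10)²) = 402.332 m.

402 m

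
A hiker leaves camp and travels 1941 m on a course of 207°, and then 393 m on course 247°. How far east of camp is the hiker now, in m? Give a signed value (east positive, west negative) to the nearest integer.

-1243 m

Leg 1 (207°, 1941 m): east 1941 sin 207° = -881.20, north 1941 cos 207° = -1729.44
Leg 2 (247°, 393 m): east 393 sin 247° = -361.76, north 393 cos 247° = -153.56
Net east component: -1242.95 m.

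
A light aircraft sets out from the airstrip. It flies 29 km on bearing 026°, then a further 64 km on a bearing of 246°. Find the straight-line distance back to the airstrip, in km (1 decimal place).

45.8 km

Leg 1 (026°, 29 km): east 29 sin 26° = 12.71, north 29 cos 26° = 26.07
Leg 2 (246°, 64 km): east 64 sin 246° = -58.47, north 64 cos 246° = -26.03
Net: -45.75 east, 0.03 north. Distance = √((-45.75)² + (0.03)²) = 45.754 km.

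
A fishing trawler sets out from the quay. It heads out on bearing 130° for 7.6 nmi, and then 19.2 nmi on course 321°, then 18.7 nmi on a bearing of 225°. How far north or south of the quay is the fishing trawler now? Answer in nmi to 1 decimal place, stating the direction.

Leg 1 (130°, 7.6 nmi): east 7.6 sin 130° = 5.82, north 7.6 cos 130° = -4.89
Leg 2 (321°, 19.2 nmi): east 19.2 sin 321° = -12.08, north 19.2 cos 321° = 14.92
Leg 3 (225°, 18.7 nmi): east 18.7 sin 225° = -13.22, north 18.7 cos 225° = -13.22
Net north component: -3.19 nmi.

3.2 nmi south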